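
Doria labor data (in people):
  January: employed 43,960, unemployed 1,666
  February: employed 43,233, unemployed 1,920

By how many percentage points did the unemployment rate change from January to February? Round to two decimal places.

The unemployment rate changed by +0.60 percentage points.

January: labor force = 43,960 + 1,666 = 45,626; u = 1,666/45,626 = 3.65%.
February: labor force = 43,233 + 1,920 = 45,153; u = 1,920/45,153 = 4.25%.
Change = 4.25% − 3.65% = +0.60 pp.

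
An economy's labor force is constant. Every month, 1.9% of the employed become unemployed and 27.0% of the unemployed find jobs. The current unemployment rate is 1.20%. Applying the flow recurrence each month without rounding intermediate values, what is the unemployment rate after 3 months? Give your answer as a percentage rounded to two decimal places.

Unemployment rate after three months ≈ 4.64%.

With a fixed labor force, u_{t+1} = u_t + s·(1−u_t) − f·u_t = u_t·(1−s−f) + s.
Here 1−s−f = 0.711 and s = 0.019.
u_1 = 0.012000 × 0.711 + 0.019 = 0.027532.
u_2 = 0.027532 × 0.711 + 0.019 = 0.038575.
u_3 = 0.038575 × 0.711 + 0.019 = 0.046427.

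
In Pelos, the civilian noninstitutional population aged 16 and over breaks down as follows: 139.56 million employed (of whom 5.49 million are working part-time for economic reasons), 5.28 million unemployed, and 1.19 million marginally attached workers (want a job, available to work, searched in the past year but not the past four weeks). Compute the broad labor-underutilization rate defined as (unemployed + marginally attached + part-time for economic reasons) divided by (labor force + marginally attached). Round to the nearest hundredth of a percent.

Labor force = 139.56 + 5.28 = 144.84 million.
Numerator = 5.28 + 1.19 + 5.49 = 11.96 million.
Denominator = 144.84 + 1.19 = 146.03 million.
Broad rate = 11.96 / 146.03 = 8.19%.

Broad underutilization rate ≈ 8.19%.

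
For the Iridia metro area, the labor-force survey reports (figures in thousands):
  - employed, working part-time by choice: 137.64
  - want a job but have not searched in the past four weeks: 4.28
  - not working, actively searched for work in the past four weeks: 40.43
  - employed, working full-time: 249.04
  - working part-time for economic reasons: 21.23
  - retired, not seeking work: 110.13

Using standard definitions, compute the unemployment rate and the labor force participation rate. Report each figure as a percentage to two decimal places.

Unemployment rate ≈ 9.02%; labor force participation rate ≈ 79.67%.

Employed = 137.64 + 249.04 + 21.23 = 407.91 thousand (anyone who worked, including part-time for economic reasons, counts as employed).
Unemployed = 40.43 thousand.
Labor force = 407.91 + 40.43 = 448.34 thousand.
Not in labor force = 4.28 + 110.13 = 114.41 thousand (those not working and not actively searching are outside the labor force — including those who want a job but have given up searching).
Civilian working-age population = 448.34 + 114.41 = 562.75 thousand.
Unemployment rate = 40.43 / 448.34 = 9.02%.
Labor force participation rate = 448.34 / 562.75 = 79.67%.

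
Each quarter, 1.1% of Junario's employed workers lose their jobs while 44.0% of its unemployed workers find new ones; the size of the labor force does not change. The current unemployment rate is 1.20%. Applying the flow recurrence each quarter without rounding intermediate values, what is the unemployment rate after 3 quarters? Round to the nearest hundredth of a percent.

Unemployment rate after three quarters ≈ 2.23%.

With a fixed labor force, u_{t+1} = u_t + s·(1−u_t) − f·u_t = u_t·(1−s−f) + s.
Here 1−s−f = 0.549 and s = 0.011.
u_1 = 0.012000 × 0.549 + 0.011 = 0.017588.
u_2 = 0.017588 × 0.549 + 0.011 = 0.020656.
u_3 = 0.020656 × 0.549 + 0.011 = 0.022340.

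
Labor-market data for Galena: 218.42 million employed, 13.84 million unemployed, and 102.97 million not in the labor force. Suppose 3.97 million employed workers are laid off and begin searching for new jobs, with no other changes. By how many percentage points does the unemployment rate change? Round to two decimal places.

The unemployment rate changes by +1.71 percentage points.

Initially, labor force = 218.42 + 13.84 = 232.26 million, so u = 13.84/232.26 = 5.96%.
After the change, employed falls and unemployed rises by 3.97; labor force unchanged → E = 214.45, U = 17.81, labor force = 232.26 million.
New unemployment rate = 17.81 / 232.26 = 7.67%.
Change = 7.67% − 5.96% = +1.71 percentage points.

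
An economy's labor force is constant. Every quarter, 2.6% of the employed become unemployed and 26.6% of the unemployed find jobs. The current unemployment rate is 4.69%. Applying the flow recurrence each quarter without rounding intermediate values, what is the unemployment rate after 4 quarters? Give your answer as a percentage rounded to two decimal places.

Unemployment rate after four quarters ≈ 7.85%.

With a fixed labor force, u_{t+1} = u_t + s·(1−u_t) − f·u_t = u_t·(1−s−f) + s.
Here 1−s−f = 0.708 and s = 0.026.
u_1 = 0.046900 × 0.708 + 0.026 = 0.059205.
u_2 = 0.059205 × 0.708 + 0.026 = 0.067917.
u_3 = 0.067917 × 0.708 + 0.026 = 0.074085.
u_4 = 0.074085 × 0.708 + 0.026 = 0.078452.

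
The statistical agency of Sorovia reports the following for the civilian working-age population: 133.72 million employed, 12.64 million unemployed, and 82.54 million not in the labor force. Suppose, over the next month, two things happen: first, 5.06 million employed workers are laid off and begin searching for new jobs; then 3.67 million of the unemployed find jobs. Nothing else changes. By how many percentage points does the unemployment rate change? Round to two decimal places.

The unemployment rate changes by +0.95 percentage points.

Initially, labor force = 133.72 + 12.64 = 146.36 million, so u = 12.64/146.36 = 8.64%.
After the first change, employed falls and unemployed rises by 5.06; labor force unchanged → E = 128.66, U = 17.70, labor force = 146.36 million.
After the second change, unemployed falls and employed rises by 3.67; labor force unchanged → E = 132.33, U = 14.03, labor force = 146.36 million.
New unemployment rate = 14.03 / 146.36 = 9.59%.
Change = 9.59% − 8.64% = +0.95 percentage points.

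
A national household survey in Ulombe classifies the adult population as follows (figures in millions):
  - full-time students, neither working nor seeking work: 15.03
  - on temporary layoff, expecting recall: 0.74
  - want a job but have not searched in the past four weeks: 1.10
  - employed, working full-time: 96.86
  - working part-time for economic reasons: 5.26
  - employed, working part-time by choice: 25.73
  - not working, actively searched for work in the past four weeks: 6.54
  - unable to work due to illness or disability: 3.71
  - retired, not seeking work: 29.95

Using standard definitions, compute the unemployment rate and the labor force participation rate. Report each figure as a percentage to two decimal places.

Employed = 96.86 + 5.26 + 25.73 = 127.85 million (anyone who worked, including part-time for economic reasons, counts as employed).
Unemployed = 0.74 + 6.54 = 7.28 million (jobless and actively searching, or on temporary layoff).
Labor force = 127.85 + 7.28 = 135.13 million.
Not in labor force = 15.03 + 1.10 + 3.71 + 29.95 = 49.79 million (those not working and not actively searching are outside the labor force — including those who want a job but have given up searching).
Civilian working-age population = 135.13 + 49.79 = 184.92 million.
Unemployment rate = 7.28 / 135.13 = 5.39%.
Labor force participation rate = 135.13 / 184.92 = 73.07%.

Unemployment rate ≈ 5.39%; labor force participation rate ≈ 73.07%.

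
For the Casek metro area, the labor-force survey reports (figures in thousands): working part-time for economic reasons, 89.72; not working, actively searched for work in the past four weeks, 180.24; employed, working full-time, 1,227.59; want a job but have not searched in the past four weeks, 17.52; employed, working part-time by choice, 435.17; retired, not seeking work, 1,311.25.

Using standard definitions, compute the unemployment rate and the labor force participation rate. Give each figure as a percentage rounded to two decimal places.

Unemployment rate ≈ 9.33%; labor force participation rate ≈ 59.26%.

Employed = 89.72 + 1,227.59 + 435.17 = 1,752.48 thousand (anyone who worked, including part-time for economic reasons, counts as employed).
Unemployed = 180.24 thousand.
Labor force = 1,752.48 + 180.24 = 1,932.72 thousand.
Not in labor force = 17.52 + 1,311.25 = 1,328.77 thousand (those not working and not actively searching are outside the labor force — including those who want a job but have given up searching).
Civilian working-age population = 1,932.72 + 1,328.77 = 3,261.49 thousand.
Unemployment rate = 180.24 / 1,932.72 = 9.33%.
Labor force participation rate = 1,932.72 / 3,261.49 = 59.26%.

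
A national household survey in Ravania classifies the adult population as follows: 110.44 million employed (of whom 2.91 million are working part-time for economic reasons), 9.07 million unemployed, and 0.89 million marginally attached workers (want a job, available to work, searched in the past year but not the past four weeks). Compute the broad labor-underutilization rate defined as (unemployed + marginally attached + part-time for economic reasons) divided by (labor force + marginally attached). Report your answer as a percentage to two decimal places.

Broad underutilization rate ≈ 10.69%.

Labor force = 110.44 + 9.07 = 119.51 million.
Numerator = 9.07 + 0.89 + 2.91 = 12.87 million.
Denominator = 119.51 + 0.89 = 120.40 million.
Broad rate = 12.87 / 120.40 = 10.69%.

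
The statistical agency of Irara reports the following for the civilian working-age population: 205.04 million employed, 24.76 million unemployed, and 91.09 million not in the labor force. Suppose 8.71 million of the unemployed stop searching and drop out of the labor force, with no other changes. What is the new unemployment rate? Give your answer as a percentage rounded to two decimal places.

Initially, labor force = 205.04 + 24.76 = 229.80 million, so u = 24.76/229.80 = 10.77%.
After the change, unemployed and labor force both fall by 8.71 → E = 205.04, U = 16.05, labor force = 221.09 million.
New unemployment rate = 16.05 / 221.09 = 7.26%.

New unemployment rate ≈ 7.26%.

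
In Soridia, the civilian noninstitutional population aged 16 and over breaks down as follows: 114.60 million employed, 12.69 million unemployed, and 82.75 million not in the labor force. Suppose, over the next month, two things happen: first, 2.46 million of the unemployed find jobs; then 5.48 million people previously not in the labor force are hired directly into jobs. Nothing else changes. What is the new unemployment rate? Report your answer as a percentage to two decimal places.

Initially, labor force = 114.60 + 12.69 = 127.29 million, so u = 12.69/127.29 = 9.97%.
After the first change, unemployed falls and employed rises by 2.46; labor force unchanged → E = 117.06, U = 10.23, labor force = 127.29 million.
After the second change, employed and labor force both rise by 5.48; unemployed unchanged → E = 122.54, U = 10.23, labor force = 132.77 million.
New unemployment rate = 10.23 / 132.77 = 7.71%.

New unemployment rate ≈ 7.71%.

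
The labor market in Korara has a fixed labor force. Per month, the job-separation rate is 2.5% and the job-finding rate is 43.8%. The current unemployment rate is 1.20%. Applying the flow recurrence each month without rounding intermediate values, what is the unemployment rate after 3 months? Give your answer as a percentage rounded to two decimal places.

Unemployment rate after three months ≈ 4.75%.

With a fixed labor force, u_{t+1} = u_t + s·(1−u_t) − f·u_t = u_t·(1−s−f) + s.
Here 1−s−f = 0.537 and s = 0.025.
u_1 = 0.012000 × 0.537 + 0.025 = 0.031444.
u_2 = 0.031444 × 0.537 + 0.025 = 0.041885.
u_3 = 0.041885 × 0.537 + 0.025 = 0.047492.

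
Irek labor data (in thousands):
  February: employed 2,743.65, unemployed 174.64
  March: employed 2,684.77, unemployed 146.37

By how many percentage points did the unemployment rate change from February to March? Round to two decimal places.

The unemployment rate changed by −0.81 percentage points.

February: labor force = 2,743.65 + 174.64 = 2,918.29; u = 174.64/2,918.29 = 5.98%.
March: labor force = 2,684.77 + 146.37 = 2,831.14; u = 146.37/2,831.14 = 5.17%.
Change = 5.17% − 5.98% = −0.81 pp.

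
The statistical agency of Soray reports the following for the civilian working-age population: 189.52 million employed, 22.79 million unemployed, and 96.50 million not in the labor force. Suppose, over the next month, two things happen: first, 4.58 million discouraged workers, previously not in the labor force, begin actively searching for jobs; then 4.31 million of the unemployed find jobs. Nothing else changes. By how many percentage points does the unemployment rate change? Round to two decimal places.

The unemployment rate changes by −0.10 percentage points.

Initially, labor force = 189.52 + 22.79 = 212.31 million, so u = 22.79/212.31 = 10.73%.
After the first change, unemployed and labor force both rise by 4.58 → E = 189.52, U = 27.37, labor force = 216.89 million.
After the second change, unemployed falls and employed rises by 4.31; labor force unchanged → E = 193.83, U = 23.06, labor force = 216.89 million.
New unemployment rate = 23.06 / 216.89 = 10.63%.
Change = 10.63% − 10.73% = −0.10 percentage points.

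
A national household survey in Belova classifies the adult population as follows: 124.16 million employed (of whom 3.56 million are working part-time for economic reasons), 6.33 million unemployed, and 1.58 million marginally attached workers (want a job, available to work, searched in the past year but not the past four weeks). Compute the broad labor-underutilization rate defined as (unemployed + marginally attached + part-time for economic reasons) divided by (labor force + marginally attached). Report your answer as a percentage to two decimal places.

Broad underutilization rate ≈ 8.68%.

Labor force = 124.16 + 6.33 = 130.49 million.
Numerator = 6.33 + 1.58 + 3.56 = 11.47 million.
Denominator = 130.49 + 1.58 = 132.07 million.
Broad rate = 11.47 / 132.07 = 8.68%.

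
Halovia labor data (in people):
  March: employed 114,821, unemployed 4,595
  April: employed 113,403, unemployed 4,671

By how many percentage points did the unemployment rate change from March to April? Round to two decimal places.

March: labor force = 114,821 + 4,595 = 119,416; u = 4,595/119,416 = 3.85%.
April: labor force = 113,403 + 4,671 = 118,074; u = 4,671/118,074 = 3.96%.
Change = 3.96% − 3.85% = +0.11 pp.

The unemployment rate changed by +0.11 percentage points.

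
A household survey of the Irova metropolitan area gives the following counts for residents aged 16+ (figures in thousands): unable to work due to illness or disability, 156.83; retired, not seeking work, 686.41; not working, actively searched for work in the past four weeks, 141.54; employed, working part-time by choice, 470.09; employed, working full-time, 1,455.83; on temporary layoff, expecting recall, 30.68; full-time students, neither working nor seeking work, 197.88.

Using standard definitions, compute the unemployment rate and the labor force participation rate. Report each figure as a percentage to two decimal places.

Unemployment rate ≈ 8.21%; labor force participation rate ≈ 66.84%.

Employed = 470.09 + 1,455.83 = 1,925.92 thousand.
Unemployed = 141.54 + 30.68 = 172.22 thousand (jobless and actively searching, or on temporary layoff).
Labor force = 1,925.92 + 172.22 = 2,098.14 thousand.
Not in labor force = 156.83 + 686.41 + 197.88 = 1,041.12 thousand (those not working and not actively searching are outside the labor force).
Civilian working-age population = 2,098.14 + 1,041.12 = 3,139.26 thousand.
Unemployment rate = 172.22 / 2,098.14 = 8.21%.
Labor force participation rate = 2,098.14 / 3,139.26 = 66.84%.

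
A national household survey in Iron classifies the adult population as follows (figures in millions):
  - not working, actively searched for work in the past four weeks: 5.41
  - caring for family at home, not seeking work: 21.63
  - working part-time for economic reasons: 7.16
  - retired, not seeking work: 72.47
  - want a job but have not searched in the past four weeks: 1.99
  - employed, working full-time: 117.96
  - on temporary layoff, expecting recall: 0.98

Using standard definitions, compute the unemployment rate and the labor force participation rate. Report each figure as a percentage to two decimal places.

Unemployment rate ≈ 4.86%; labor force participation rate ≈ 57.78%.

Employed = 7.16 + 117.96 = 125.12 million (anyone who worked, including part-time for economic reasons, counts as employed).
Unemployed = 5.41 + 0.98 = 6.39 million (jobless and actively searching, or on temporary layoff).
Labor force = 125.12 + 6.39 = 131.51 million.
Not in labor force = 21.63 + 72.47 + 1.99 = 96.09 million (those not working and not actively searching are outside the labor force — including those who want a job but have given up searching).
Civilian working-age population = 131.51 + 96.09 = 227.60 million.
Unemployment rate = 6.39 / 131.51 = 4.86%.
Labor force participation rate = 131.51 / 227.60 = 57.78%.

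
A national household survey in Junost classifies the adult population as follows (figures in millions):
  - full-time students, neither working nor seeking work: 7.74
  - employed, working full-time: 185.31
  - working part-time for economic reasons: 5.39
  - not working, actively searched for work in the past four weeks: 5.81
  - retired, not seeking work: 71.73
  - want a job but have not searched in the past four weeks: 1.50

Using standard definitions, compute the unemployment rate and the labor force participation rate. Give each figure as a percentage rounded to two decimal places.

Unemployment rate ≈ 2.96%; labor force participation rate ≈ 70.82%.

Employed = 185.31 + 5.39 = 190.70 million (anyone who worked, including part-time for economic reasons, counts as employed).
Unemployed = 5.81 million.
Labor force = 190.70 + 5.81 = 196.51 million.
Not in labor force = 7.74 + 71.73 + 1.50 = 80.97 million (those not working and not actively searching are outside the labor force — including those who want a job but have given up searching).
Civilian working-age population = 196.51 + 80.97 = 277.48 million.
Unemployment rate = 5.81 / 196.51 = 2.96%.
Labor force participation rate = 196.51 / 277.48 = 70.82%.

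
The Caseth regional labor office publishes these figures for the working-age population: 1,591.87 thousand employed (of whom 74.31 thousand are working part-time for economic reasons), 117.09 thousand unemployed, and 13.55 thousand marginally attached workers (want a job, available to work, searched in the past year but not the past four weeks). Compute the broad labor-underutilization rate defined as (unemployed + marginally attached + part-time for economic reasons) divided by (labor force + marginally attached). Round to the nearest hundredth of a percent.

Labor force = 1,591.87 + 117.09 = 1,708.96 thousand.
Numerator = 117.09 + 13.55 + 74.31 = 204.95 thousand.
Denominator = 1,708.96 + 13.55 = 1,722.51 thousand.
Broad rate = 204.95 / 1,722.51 = 11.90%.

Broad underutilization rate ≈ 11.90%.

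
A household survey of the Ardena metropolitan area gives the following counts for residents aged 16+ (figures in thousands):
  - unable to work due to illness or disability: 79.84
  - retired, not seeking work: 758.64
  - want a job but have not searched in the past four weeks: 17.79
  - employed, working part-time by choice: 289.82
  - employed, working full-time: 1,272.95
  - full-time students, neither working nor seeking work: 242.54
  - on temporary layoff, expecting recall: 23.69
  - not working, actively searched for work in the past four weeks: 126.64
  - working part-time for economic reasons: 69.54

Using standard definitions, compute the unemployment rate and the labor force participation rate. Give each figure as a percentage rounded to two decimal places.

Unemployment rate ≈ 8.43%; labor force participation rate ≈ 61.87%.

Employed = 289.82 + 1,272.95 + 69.54 = 1,632.31 thousand (anyone who worked, including part-time for economic reasons, counts as employed).
Unemployed = 23.69 + 126.64 = 150.33 thousand (jobless and actively searching, or on temporary layoff).
Labor force = 1,632.31 + 150.33 = 1,782.64 thousand.
Not in labor force = 79.84 + 758.64 + 17.79 + 242.54 = 1,098.81 thousand (those not working and not actively searching are outside the labor force — including those who want a job but have given up searching).
Civilian working-age population = 1,782.64 + 1,098.81 = 2,881.45 thousand.
Unemployment rate = 150.33 / 1,782.64 = 8.43%.
Labor force participation rate = 1,782.64 / 2,881.45 = 61.87%.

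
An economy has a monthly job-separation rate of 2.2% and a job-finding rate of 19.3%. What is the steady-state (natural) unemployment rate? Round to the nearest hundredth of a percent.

At steady state the flows balance: s·E = f·U, so U/(E+U) = s/(s+f).
u* = 2.2 / (2.2 + 19.3) = 2.2 / 21.50 = 10.23%.

Steady-state unemployment rate ≈ 10.23%.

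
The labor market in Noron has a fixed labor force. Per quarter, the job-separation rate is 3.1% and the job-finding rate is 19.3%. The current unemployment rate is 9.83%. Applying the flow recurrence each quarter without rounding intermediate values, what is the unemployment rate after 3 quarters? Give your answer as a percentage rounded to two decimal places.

With a fixed labor force, u_{t+1} = u_t + s·(1−u_t) − f·u_t = u_t·(1−s−f) + s.
Here 1−s−f = 0.776 and s = 0.031.
u_1 = 0.098300 × 0.776 + 0.031 = 0.107281.
u_2 = 0.107281 × 0.776 + 0.031 = 0.114250.
u_3 = 0.114250 × 0.776 + 0.031 = 0.119658.

Unemployment rate after three quarters ≈ 11.97%.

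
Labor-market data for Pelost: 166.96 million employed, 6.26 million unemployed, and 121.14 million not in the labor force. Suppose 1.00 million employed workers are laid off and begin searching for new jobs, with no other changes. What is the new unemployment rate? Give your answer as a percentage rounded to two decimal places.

New unemployment rate ≈ 4.19%.

Initially, labor force = 166.96 + 6.26 = 173.22 million, so u = 6.26/173.22 = 3.61%.
After the change, employed falls and unemployed rises by 1.00; labor force unchanged → E = 165.96, U = 7.26, labor force = 173.22 million.
New unemployment rate = 7.26 / 173.22 = 4.19%.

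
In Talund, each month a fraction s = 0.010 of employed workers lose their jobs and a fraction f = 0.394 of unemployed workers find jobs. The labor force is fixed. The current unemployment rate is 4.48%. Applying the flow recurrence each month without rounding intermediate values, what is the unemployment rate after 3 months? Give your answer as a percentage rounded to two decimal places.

Unemployment rate after three months ≈ 2.90%.

With a fixed labor force, u_{t+1} = u_t + s·(1−u_t) − f·u_t = u_t·(1−s−f) + s.
Here 1−s−f = 0.596 and s = 0.010.
u_1 = 0.044800 × 0.596 + 0.010 = 0.036701.
u_2 = 0.036701 × 0.596 + 0.010 = 0.031874.
u_3 = 0.031874 × 0.596 + 0.010 = 0.028997.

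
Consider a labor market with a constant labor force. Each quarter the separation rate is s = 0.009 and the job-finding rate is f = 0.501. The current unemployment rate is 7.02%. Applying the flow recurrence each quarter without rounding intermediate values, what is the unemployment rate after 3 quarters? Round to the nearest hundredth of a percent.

With a fixed labor force, u_{t+1} = u_t + s·(1−u_t) − f·u_t = u_t·(1−s−f) + s.
Here 1−s−f = 0.490 and s = 0.009.
u_1 = 0.070200 × 0.490 + 0.009 = 0.043398.
u_2 = 0.043398 × 0.490 + 0.009 = 0.030265.
u_3 = 0.030265 × 0.490 + 0.009 = 0.023830.

Unemployment rate after three quarters ≈ 2.38%.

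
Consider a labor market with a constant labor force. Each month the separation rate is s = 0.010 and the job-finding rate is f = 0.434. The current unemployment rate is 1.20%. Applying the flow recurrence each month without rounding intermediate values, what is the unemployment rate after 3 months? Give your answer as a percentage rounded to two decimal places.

Unemployment rate after three months ≈ 2.07%.

With a fixed labor force, u_{t+1} = u_t + s·(1−u_t) − f·u_t = u_t·(1−s−f) + s.
Here 1−s−f = 0.556 and s = 0.010.
u_1 = 0.012000 × 0.556 + 0.010 = 0.016672.
u_2 = 0.016672 × 0.556 + 0.010 = 0.019270.
u_3 = 0.019270 × 0.556 + 0.010 = 0.020714.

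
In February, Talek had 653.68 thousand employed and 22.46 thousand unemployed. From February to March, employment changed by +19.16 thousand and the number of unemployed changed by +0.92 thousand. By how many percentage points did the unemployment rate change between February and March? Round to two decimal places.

February: labor force = 653.68 + 22.46 = 676.14; u = 22.46/676.14 = 3.32%.
March: labor force = 672.84 + 23.38 = 696.22; u = 23.38/696.22 = 3.36%.
Change = 3.36% − 3.32% = +0.04 pp.

The unemployment rate changed by +0.04 percentage points.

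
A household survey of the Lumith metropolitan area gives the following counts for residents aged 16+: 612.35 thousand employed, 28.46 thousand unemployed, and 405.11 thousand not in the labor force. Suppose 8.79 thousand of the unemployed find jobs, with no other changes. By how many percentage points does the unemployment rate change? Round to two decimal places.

Initially, labor force = 612.35 + 28.46 = 640.81 thousand, so u = 28.46/640.81 = 4.44%.
After the change, unemployed falls and employed rises by 8.79; labor force unchanged → E = 621.14, U = 19.67, labor force = 640.81 thousand.
New unemployment rate = 19.67 / 640.81 = 3.07%.
Change = 3.07% − 4.44% = −1.37 percentage points.

The unemployment rate changes by −1.37 percentage points.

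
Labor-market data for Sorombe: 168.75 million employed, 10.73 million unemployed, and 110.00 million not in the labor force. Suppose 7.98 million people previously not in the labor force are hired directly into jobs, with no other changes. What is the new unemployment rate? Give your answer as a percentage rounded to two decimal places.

New unemployment rate ≈ 5.72%.

Initially, labor force = 168.75 + 10.73 = 179.48 million, so u = 10.73/179.48 = 5.98%.
After the change, employed and labor force both rise by 7.98; unemployed unchanged → E = 176.73, U = 10.73, labor force = 187.46 million.
New unemployment rate = 10.73 / 187.46 = 5.72%.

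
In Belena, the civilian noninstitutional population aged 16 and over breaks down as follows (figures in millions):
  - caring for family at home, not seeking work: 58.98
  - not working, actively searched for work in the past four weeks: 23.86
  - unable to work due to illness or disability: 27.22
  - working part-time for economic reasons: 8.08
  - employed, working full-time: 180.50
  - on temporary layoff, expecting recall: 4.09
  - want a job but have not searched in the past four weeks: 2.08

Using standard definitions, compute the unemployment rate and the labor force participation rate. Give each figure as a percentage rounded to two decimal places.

Employed = 8.08 + 180.50 = 188.58 million (anyone who worked, including part-time for economic reasons, counts as employed).
Unemployed = 23.86 + 4.09 = 27.95 million (jobless and actively searching, or on temporary layoff).
Labor force = 188.58 + 27.95 = 216.53 million.
Not in labor force = 58.98 + 27.22 + 2.08 = 88.28 million (those not working and not actively searching are outside the labor force — including those who want a job but have given up searching).
Civilian working-age population = 216.53 + 88.28 = 304.81 million.
Unemployment rate = 27.95 / 216.53 = 12.91%.
Labor force participation rate = 216.53 / 304.81 = 71.04%.

Unemployment rate ≈ 12.91%; labor force participation rate ≈ 71.04%.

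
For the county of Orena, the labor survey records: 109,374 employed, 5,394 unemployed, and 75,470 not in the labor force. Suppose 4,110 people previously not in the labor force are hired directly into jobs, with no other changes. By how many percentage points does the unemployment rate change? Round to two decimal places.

The unemployment rate changes by −0.16 percentage points.

Initially, labor force = 109,374 + 5,394 = 114,768, so u = 5,394/114,768 = 4.70%.
After the change, employed and labor force both rise by 4,110; unemployed unchanged → E = 113,484, U = 5,394, labor force = 118,878.
New unemployment rate = 5,394 / 118,878 = 4.54%.
Change = 4.54% − 4.70% = −0.16 percentage points.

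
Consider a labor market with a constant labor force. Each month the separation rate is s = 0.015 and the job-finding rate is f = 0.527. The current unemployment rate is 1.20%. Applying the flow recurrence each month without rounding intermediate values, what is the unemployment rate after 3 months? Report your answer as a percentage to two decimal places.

Unemployment rate after three months ≈ 2.62%.

With a fixed labor force, u_{t+1} = u_t + s·(1−u_t) − f·u_t = u_t·(1−s−f) + s.
Here 1−s−f = 0.458 and s = 0.015.
u_1 = 0.012000 × 0.458 + 0.015 = 0.020496.
u_2 = 0.020496 × 0.458 + 0.015 = 0.024387.
u_3 = 0.024387 × 0.458 + 0.015 = 0.026169.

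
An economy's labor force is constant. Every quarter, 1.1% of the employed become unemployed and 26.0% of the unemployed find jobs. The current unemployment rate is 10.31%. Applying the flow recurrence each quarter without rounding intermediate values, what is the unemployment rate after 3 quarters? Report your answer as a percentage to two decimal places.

Unemployment rate after three quarters ≈ 6.48%.

With a fixed labor force, u_{t+1} = u_t + s·(1−u_t) − f·u_t = u_t·(1−s−f) + s.
Here 1−s−f = 0.729 and s = 0.011.
u_1 = 0.103100 × 0.729 + 0.011 = 0.086160.
u_2 = 0.086160 × 0.729 + 0.011 = 0.073811.
u_3 = 0.073811 × 0.729 + 0.011 = 0.064808.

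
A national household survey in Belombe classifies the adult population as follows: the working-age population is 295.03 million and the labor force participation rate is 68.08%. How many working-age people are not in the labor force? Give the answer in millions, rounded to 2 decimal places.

About 94.17 million are not in the labor force.

Share not in the labor force = 1 − 0.6808 = 0.3192.
Not in labor force = 0.3192 × 295.03 ≈ 94.17 million.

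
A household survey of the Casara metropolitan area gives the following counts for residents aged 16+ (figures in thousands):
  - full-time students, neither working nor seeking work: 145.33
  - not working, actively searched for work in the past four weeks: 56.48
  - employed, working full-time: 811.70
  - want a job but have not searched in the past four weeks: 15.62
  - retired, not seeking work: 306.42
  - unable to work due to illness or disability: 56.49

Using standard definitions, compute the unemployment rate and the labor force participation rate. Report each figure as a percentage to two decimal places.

Unemployment rate ≈ 6.51%; labor force participation rate ≈ 62.37%.

Employed = 811.70 thousand.
Unemployed = 56.48 thousand.
Labor force = 811.70 + 56.48 = 868.18 thousand.
Not in labor force = 145.33 + 15.62 + 306.42 + 56.49 = 523.86 thousand (those not working and not actively searching are outside the labor force — including those who want a job but have given up searching).
Civilian working-age population = 868.18 + 523.86 = 1,392.04 thousand.
Unemployment rate = 56.48 / 868.18 = 6.51%.
Labor force participation rate = 868.18 / 1,392.04 = 62.37%.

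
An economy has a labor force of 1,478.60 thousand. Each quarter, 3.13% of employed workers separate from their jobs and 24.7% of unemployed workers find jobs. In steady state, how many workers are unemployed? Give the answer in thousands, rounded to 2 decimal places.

About 166.30 thousand are unemployed in steady state.

Steady-state unemployment rate u* = s/(s+f) = 3.13/(3.13+24.7) = 0.112469.
Unemployed = u* × labor force = 0.112469 × 1,478.60 ≈ 166.30 thousand.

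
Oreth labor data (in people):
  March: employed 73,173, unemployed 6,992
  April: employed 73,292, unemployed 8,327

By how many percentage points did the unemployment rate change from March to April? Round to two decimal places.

The unemployment rate changed by +1.48 percentage points.

March: labor force = 73,173 + 6,992 = 80,165; u = 6,992/80,165 = 8.72%.
April: labor force = 73,292 + 8,327 = 81,619; u = 8,327/81,619 = 10.20%.
Change = 10.20% − 8.72% = +1.48 pp.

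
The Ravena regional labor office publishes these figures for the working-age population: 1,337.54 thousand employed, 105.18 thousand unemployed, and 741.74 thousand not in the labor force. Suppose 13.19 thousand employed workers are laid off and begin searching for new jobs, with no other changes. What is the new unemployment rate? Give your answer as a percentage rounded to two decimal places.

New unemployment rate ≈ 8.20%.

Initially, labor force = 1,337.54 + 105.18 = 1,442.72 thousand, so u = 105.18/1,442.72 = 7.29%.
After the change, employed falls and unemployed rises by 13.19; labor force unchanged → E = 1,324.35, U = 118.37, labor force = 1,442.72 thousand.
New unemployment rate = 118.37 / 1,442.72 = 8.20%.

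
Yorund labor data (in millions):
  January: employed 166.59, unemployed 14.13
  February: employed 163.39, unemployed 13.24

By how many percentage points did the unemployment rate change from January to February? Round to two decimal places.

January: labor force = 166.59 + 14.13 = 180.72; u = 14.13/180.72 = 7.82%.
February: labor force = 163.39 + 13.24 = 176.63; u = 13.24/176.63 = 7.50%.
Change = 7.50% − 7.82% = −0.32 pp.

The unemployment rate changed by −0.32 percentage points.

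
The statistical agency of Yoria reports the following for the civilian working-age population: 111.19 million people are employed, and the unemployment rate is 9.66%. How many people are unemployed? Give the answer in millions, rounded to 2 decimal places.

About 11.89 million are unemployed.

Let U be the number unemployed. The labor force is E + U, and U/(E+U) = 0.0966.
So U = 0.0966 × 111.19 / (1 − 0.0966) = 10.7410 / 0.9034 ≈ 11.89 million.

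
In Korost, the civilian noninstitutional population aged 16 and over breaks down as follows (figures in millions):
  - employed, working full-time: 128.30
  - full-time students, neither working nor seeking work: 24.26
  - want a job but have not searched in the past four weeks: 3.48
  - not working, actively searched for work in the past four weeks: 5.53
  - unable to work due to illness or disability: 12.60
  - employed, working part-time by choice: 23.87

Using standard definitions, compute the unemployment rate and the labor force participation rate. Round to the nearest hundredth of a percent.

Employed = 128.30 + 23.87 = 152.17 million.
Unemployed = 5.53 million.
Labor force = 152.17 + 5.53 = 157.70 million.
Not in labor force = 24.26 + 3.48 + 12.60 = 40.34 million (those not working and not actively searching are outside the labor force — including those who want a job but have given up searching).
Civilian working-age population = 157.70 + 40.34 = 198.04 million.
Unemployment rate = 5.53 / 157.70 = 3.51%.
Labor force participation rate = 157.70 / 198.04 = 79.63%.

Unemployment rate ≈ 3.51%; labor force participation rate ≈ 79.63%.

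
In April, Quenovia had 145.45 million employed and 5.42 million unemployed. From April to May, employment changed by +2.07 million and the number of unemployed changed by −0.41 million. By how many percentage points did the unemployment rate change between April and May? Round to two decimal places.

April: labor force = 145.45 + 5.42 = 150.87; u = 5.42/150.87 = 3.59%.
May: labor force = 147.52 + 5.01 = 152.53; u = 5.01/152.53 = 3.28%.
Change = 3.28% − 3.59% = −0.31 pp.

The unemployment rate changed by −0.31 percentage points.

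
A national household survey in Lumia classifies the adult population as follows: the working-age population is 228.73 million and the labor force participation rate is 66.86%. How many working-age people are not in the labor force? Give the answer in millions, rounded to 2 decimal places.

Share not in the labor force = 1 − 0.6686 = 0.3314.
Not in labor force = 0.3314 × 228.73 ≈ 75.80 million.

About 75.80 million are not in the labor force.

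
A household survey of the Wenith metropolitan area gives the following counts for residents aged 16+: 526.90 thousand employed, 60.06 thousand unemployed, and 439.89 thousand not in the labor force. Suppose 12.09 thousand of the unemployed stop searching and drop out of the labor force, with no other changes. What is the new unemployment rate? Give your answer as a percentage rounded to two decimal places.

New unemployment rate ≈ 8.34%.

Initially, labor force = 526.90 + 60.06 = 586.96 thousand, so u = 60.06/586.96 = 10.23%.
After the change, unemployed and labor force both fall by 12.09 → E = 526.90, U = 47.97, labor force = 574.87 thousand.
New unemployment rate = 47.97 / 574.87 = 8.34%.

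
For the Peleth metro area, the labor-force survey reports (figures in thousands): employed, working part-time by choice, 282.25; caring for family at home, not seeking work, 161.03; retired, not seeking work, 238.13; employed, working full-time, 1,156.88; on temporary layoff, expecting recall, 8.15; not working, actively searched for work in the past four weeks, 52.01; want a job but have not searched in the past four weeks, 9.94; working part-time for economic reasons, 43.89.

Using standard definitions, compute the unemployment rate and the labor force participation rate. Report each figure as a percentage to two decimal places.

Employed = 282.25 + 1,156.88 + 43.89 = 1,483.02 thousand (anyone who worked, including part-time for economic reasons, counts as employed).
Unemployed = 8.15 + 52.01 = 60.16 thousand (jobless and actively searching, or on temporary layoff).
Labor force = 1,483.02 + 60.16 = 1,543.18 thousand.
Not in labor force = 161.03 + 238.13 + 9.94 = 409.10 thousand (those not working and not actively searching are outside the labor force — including those who want a job but have given up searching).
Civilian working-age population = 1,543.18 + 409.10 = 1,952.28 thousand.
Unemployment rate = 60.16 / 1,543.18 = 3.90%.
Labor force participation rate = 1,543.18 / 1,952.28 = 79.05%.

Unemployment rate ≈ 3.90%; labor force participation rate ≈ 79.05%.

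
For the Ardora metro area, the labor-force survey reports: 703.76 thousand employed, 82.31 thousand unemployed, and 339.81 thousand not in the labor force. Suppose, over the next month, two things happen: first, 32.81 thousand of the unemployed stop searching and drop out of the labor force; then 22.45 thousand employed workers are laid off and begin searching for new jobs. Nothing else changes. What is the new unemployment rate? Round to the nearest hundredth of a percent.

Initially, labor force = 703.76 + 82.31 = 786.07 thousand, so u = 82.31/786.07 = 10.47%.
After the first change, unemployed and labor force both fall by 32.81 → E = 703.76, U = 49.50, labor force = 753.26 thousand.
After the second change, employed falls and unemployed rises by 22.45; labor force unchanged → E = 681.31, U = 71.95, labor force = 753.26 thousand.
New unemployment rate = 71.95 / 753.26 = 9.55%.

New unemployment rate ≈ 9.55%.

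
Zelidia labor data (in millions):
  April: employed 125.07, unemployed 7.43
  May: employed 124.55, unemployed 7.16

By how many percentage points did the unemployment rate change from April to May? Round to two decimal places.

The unemployment rate changed by −0.17 percentage points.

April: labor force = 125.07 + 7.43 = 132.50; u = 7.43/132.50 = 5.61%.
May: labor force = 124.55 + 7.16 = 131.71; u = 7.16/131.71 = 5.44%.
Change = 5.44% − 5.61% = −0.17 pp.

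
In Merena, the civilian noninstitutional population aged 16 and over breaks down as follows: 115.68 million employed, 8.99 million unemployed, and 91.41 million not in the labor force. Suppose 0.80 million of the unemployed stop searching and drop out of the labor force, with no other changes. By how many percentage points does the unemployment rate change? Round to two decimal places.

The unemployment rate changes by −0.60 percentage points.

Initially, labor force = 115.68 + 8.99 = 124.67 million, so u = 8.99/124.67 = 7.21%.
After the change, unemployed and labor force both fall by 0.80 → E = 115.68, U = 8.19, labor force = 123.87 million.
New unemployment rate = 8.19 / 123.87 = 6.61%.
Change = 6.61% − 7.21% = −0.60 percentage points.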